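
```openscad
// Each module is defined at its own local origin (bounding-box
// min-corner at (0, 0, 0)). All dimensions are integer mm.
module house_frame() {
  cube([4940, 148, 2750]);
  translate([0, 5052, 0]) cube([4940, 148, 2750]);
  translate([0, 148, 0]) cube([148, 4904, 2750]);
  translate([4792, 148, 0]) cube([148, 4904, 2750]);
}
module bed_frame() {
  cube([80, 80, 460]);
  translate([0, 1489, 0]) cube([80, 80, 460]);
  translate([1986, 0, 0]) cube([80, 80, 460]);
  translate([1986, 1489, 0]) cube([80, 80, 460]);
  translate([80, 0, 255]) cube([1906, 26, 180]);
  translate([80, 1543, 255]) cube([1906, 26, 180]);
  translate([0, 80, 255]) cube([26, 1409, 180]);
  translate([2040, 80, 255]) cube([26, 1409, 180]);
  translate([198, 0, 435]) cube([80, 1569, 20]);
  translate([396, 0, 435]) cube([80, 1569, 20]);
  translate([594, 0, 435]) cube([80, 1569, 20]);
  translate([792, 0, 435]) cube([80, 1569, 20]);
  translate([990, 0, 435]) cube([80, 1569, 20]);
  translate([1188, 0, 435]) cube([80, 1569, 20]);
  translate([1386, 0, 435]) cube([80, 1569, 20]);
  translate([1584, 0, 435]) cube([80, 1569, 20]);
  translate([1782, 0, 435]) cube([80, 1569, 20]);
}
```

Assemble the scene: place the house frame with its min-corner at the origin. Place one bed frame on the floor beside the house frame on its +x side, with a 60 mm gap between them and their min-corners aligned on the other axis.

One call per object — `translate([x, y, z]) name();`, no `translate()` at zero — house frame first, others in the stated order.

house_frame();
translate([5000, 0, 0]) bed_frame();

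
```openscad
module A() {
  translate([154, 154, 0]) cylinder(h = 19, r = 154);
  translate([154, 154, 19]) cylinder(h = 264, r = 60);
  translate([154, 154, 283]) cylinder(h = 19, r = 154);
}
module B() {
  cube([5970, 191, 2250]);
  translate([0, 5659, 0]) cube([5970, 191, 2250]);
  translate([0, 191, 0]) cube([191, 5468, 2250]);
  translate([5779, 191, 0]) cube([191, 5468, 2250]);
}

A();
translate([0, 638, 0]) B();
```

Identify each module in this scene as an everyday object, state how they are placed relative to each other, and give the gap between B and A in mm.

The house frame's nearest face is 330 mm from the spool's +y face.

A is a spool. B is a house frame. The house frame is on the floor beside the spool on its +y side. The gap between the house frame and the spool is 330 mm.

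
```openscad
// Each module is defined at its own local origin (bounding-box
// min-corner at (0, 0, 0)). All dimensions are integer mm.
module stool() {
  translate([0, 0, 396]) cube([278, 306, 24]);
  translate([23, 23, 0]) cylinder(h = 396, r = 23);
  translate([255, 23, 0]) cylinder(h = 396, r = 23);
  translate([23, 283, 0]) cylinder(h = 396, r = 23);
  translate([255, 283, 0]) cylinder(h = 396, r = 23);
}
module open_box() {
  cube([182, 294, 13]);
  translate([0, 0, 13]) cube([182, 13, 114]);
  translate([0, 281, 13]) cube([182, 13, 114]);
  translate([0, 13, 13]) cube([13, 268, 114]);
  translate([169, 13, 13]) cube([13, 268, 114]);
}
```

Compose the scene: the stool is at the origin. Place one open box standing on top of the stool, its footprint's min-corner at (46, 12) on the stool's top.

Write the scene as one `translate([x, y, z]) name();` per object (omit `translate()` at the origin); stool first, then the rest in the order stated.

stool();
translate([46, 12, 420]) open_box();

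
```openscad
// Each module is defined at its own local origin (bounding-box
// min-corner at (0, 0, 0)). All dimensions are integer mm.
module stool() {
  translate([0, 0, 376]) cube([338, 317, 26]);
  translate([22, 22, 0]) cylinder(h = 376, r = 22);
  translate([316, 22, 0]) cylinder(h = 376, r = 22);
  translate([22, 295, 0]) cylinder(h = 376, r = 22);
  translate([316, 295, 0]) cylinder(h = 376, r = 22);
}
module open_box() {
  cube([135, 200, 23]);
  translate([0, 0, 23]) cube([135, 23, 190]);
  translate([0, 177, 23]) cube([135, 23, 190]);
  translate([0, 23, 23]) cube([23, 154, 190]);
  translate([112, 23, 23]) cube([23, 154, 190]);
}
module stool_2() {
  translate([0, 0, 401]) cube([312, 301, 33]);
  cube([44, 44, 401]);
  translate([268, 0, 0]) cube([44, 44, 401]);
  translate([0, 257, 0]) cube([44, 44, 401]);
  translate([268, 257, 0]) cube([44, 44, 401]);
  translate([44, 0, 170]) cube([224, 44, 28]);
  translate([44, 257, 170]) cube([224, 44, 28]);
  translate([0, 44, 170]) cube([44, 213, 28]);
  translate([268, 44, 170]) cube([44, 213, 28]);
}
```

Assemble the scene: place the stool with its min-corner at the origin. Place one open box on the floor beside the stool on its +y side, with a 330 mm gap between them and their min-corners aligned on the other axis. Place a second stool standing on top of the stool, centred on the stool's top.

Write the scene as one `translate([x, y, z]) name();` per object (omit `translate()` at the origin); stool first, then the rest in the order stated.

stool();
translate([0, 647, 0]) open_box();
translate([13, 8, 402]) stool_2();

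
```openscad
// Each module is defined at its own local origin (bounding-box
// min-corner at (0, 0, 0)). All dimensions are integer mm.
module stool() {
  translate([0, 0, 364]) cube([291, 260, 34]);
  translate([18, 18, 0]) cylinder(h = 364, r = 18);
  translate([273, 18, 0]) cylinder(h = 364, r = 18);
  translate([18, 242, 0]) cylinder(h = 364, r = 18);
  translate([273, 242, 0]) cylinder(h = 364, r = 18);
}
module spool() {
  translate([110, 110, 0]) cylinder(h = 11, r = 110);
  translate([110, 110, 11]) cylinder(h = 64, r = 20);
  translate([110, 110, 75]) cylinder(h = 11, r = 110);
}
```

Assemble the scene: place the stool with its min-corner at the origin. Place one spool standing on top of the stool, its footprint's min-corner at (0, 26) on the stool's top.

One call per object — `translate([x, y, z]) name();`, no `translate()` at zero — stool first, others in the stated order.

stool();
translate([0, 26, 398]) spool();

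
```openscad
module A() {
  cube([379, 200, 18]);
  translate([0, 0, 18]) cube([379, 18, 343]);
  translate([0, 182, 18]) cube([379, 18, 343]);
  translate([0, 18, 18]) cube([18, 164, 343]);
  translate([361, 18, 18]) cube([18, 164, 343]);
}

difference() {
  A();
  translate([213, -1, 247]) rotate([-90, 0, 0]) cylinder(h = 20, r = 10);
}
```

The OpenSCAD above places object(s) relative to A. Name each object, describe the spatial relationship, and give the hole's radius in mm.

A is an open box. The open box has a circular hole through its front wall. The hole's radius is 10 mm.

The subtracted cylinder has r = 10 mm.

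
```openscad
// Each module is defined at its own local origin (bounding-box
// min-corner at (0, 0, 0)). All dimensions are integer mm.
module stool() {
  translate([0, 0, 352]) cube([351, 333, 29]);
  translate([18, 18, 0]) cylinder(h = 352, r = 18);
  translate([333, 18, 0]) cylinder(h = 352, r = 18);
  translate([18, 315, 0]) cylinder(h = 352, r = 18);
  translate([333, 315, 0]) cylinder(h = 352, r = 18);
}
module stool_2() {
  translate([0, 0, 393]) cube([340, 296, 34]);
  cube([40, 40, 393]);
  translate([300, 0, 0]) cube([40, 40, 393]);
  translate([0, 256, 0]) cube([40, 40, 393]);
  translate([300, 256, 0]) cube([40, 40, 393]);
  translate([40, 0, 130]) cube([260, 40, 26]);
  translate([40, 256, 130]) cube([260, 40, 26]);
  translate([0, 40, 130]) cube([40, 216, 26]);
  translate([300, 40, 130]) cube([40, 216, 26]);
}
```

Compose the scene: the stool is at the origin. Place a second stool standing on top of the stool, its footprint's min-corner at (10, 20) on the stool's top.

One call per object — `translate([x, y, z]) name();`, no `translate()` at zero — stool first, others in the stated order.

stool();
translate([10, 20, 381]) stool_2();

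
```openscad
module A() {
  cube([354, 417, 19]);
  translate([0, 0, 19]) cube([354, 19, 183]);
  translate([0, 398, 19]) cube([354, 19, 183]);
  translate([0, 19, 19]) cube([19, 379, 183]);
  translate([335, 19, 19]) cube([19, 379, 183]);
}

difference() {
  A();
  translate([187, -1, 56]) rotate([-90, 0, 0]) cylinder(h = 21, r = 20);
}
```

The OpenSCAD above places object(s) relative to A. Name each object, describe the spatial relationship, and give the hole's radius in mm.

The subtracted cylinder has r = 20 mm.

A is an open box. The open box has a circular hole through its front wall. The hole's radius is 20 mm.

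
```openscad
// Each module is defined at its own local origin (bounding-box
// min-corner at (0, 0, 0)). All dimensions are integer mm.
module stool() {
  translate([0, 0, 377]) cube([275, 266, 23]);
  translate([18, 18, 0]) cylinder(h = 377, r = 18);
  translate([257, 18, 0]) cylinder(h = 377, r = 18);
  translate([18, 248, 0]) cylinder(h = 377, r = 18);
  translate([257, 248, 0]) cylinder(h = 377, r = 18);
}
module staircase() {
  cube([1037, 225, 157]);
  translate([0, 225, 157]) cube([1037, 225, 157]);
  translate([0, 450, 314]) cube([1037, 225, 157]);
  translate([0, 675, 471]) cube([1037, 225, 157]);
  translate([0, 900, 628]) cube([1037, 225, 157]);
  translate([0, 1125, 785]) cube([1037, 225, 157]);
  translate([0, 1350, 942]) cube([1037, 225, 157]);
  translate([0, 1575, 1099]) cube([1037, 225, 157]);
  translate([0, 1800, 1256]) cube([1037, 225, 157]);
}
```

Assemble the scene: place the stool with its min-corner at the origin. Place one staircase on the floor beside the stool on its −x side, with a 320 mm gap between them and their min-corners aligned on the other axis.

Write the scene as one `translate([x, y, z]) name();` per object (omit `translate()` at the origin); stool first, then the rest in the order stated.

stool();
translate([-1357, 0, 0]) staircase();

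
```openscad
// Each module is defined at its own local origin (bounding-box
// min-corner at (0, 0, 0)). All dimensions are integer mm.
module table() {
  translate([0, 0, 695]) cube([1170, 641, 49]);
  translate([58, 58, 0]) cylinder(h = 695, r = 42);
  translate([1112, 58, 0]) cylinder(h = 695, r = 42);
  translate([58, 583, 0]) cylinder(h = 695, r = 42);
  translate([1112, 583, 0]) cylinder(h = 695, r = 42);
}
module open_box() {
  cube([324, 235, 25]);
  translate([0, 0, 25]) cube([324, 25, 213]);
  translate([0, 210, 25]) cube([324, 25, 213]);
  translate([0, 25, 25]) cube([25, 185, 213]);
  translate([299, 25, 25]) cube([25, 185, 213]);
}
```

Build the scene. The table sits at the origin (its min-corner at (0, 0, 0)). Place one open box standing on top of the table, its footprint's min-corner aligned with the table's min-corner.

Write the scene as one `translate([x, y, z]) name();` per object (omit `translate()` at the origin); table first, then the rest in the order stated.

table();
translate([0, 0, 744]) open_box();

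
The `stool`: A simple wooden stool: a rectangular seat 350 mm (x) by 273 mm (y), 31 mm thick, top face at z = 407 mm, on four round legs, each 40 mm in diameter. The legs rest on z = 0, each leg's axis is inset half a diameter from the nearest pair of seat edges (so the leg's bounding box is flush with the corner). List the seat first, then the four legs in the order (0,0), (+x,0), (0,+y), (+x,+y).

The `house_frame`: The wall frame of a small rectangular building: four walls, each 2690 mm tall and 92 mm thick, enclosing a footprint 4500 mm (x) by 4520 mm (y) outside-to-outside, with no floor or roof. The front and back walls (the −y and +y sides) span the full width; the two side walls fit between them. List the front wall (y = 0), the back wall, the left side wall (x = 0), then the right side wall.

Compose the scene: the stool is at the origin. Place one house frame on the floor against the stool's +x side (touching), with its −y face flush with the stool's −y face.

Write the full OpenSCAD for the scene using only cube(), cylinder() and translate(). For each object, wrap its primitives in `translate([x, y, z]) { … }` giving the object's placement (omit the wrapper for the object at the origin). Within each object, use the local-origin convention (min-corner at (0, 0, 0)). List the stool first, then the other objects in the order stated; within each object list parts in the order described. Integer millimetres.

translate([0, 0, 376]) cube([350, 273, 31]);
translate([20, 20, 0]) cylinder(h = 376, r = 20);
translate([330, 20, 0]) cylinder(h = 376, r = 20);
translate([20, 253, 0]) cylinder(h = 376, r = 20);
translate([330, 253, 0]) cylinder(h = 376, r = 20);
translate([350, 0, 0]) {
  cube([4500, 92, 2690]);
  translate([0, 4428, 0]) cube([4500, 92, 2690]);
  translate([0, 92, 0]) cube([92, 4336, 2690]);
  translate([4408, 92, 0]) cube([92, 4336, 2690]);
}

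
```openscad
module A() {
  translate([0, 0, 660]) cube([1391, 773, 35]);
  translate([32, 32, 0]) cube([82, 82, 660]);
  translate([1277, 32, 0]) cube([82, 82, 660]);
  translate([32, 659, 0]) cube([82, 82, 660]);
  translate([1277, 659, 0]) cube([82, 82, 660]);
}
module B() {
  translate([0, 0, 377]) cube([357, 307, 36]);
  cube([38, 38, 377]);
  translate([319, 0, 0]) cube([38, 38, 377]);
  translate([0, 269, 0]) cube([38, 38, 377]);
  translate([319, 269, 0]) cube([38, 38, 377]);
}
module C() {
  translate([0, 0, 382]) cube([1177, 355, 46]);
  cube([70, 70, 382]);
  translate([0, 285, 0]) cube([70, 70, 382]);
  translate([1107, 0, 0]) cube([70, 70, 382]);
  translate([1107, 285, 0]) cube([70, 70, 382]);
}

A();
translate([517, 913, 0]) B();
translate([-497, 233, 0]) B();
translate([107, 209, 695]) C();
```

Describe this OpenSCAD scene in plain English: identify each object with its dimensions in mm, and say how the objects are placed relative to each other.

A is a rectangular dining table. The top is 1391×773×35 mm with its upper surface at z = 695 mm. It stands on four 82×82 mm square legs, each inset 32 mm from the nearest pair of top edges, running from the floor to the underside of the top.

B is a four-legged stool. The seat is 357×307 mm, 36 mm thick, top at z = 413 mm. It stands on four square legs, each 38×38 mm in cross-section, from z = 0 to the seat underside, each flush with a corner of the seat.

C is a long wooden bench with a 1177 mm (x) × 355 mm (y) seat, 46 mm thick, its top surface 428 mm above the floor. Four 70 mm square legs at the seat corners, flush with the edges, run from z = 0 to the seat underside.

Two stools sit around the table at the +y, −x sides. The bench is on top of the table, centred.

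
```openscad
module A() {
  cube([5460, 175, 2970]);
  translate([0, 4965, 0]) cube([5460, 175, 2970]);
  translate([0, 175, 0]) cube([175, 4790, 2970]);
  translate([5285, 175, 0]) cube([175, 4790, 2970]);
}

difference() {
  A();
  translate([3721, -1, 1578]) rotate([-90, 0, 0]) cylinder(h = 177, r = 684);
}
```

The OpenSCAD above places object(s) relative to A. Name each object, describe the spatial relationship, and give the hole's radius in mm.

A is a house frame. The house frame has a circular hole through its front wall. The hole's radius is 684 mm.

The subtracted cylinder has r = 684 mm.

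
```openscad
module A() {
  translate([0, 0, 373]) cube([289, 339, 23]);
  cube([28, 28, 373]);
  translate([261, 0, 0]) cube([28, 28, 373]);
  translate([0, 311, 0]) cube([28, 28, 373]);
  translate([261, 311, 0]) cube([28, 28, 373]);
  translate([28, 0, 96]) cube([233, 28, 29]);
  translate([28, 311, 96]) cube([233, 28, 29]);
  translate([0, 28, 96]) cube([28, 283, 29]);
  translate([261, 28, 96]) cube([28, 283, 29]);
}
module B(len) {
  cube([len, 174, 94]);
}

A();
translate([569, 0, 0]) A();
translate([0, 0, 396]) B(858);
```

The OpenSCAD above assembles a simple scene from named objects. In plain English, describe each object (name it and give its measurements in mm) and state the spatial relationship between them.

A is a four-legged stool. The seat is 289×339 mm, 23 mm thick, top at z = 396 mm. It stands on four square legs, each 28×28 mm in cross-section, from z = 0 to the seat underside, each flush with a corner of the seat. Four stretchers, 28 mm wide and 29 mm tall, connect adjacent legs with their undersides at z = 96 mm, each running between the inner faces of the legs it joins and aligned with the legs' outer faces on the other axis.

B is a rectangular beam 858 mm long (x), 174 mm deep (y), 94 mm thick (z).

The beam spans the tops of two stools placed 280 mm apart, resting at z = 396 mm.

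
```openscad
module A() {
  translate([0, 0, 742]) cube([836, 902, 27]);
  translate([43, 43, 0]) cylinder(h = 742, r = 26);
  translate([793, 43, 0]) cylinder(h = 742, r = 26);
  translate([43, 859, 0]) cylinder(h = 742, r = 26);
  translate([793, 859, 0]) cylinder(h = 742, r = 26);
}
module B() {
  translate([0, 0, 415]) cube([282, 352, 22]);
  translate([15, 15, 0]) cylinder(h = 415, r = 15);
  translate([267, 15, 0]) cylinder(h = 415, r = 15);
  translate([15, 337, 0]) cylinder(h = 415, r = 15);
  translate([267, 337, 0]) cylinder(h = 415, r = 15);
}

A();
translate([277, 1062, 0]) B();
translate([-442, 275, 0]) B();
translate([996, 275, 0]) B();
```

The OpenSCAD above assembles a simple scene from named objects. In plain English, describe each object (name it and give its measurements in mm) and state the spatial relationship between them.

A is a table with a 836×902 mm rectangular top, 27 mm thick, top surface at z = 769 mm, supported by four round legs of 52 mm diameter, each leg's bounding box inset 17 mm from the nearest pair of top edges, running from the floor.

B is a four-legged stool. The seat is 282×352 mm, 22 mm thick, top at z = 437 mm. It stands on four round legs, each 30 mm in diameter, from z = 0 to the seat underside, each leg's axis is inset half a diameter from the nearest pair of seat edges (so the leg's bounding box is flush with the corner).

Three stools sit around the table at the +y, −x, +x sides.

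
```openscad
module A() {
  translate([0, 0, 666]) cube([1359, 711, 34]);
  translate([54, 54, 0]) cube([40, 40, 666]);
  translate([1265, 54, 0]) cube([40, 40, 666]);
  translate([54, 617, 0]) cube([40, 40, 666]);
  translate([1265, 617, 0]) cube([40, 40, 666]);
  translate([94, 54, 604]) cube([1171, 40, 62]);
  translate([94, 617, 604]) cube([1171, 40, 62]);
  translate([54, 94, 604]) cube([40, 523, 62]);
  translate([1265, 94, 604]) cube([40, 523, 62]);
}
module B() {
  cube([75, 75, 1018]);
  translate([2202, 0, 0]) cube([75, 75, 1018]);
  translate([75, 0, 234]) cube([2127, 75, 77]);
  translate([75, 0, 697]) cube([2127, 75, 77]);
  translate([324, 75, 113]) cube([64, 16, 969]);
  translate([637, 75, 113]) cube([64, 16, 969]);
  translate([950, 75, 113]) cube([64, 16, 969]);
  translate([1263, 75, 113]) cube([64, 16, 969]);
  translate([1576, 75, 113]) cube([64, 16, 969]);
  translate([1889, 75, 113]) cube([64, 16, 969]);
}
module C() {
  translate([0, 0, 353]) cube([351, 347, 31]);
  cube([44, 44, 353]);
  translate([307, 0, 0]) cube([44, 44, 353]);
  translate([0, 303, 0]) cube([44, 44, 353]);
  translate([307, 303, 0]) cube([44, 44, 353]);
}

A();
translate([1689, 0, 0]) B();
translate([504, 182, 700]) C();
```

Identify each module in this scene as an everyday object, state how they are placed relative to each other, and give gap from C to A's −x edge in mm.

The stool's min-x is at 504; the table's min-x is 0; gap = 504 mm.

A is a table. B is a fence section. C is a stool. The fence section is on the floor beside the table on its +x side. The stool is on top of the table, centred. The gap from the stool to the table's −x edge is 504 mm.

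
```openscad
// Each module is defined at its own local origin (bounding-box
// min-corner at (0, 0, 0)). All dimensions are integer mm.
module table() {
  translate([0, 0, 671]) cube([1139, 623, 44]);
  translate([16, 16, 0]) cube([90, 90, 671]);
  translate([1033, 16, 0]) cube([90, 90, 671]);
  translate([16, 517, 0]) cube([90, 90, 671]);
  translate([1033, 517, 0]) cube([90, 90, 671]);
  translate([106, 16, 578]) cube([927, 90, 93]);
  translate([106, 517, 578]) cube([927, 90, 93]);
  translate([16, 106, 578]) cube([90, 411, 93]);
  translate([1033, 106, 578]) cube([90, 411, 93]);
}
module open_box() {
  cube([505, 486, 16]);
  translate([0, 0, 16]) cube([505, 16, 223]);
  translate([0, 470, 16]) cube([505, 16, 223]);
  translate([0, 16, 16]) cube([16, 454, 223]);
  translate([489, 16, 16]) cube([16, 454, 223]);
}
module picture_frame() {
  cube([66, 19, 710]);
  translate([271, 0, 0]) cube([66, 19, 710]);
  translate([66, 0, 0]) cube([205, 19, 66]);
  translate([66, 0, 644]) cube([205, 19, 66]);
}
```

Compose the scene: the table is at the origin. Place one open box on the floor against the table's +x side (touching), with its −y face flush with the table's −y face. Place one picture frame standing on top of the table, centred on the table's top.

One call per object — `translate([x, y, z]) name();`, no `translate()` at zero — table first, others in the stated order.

table();
translate([1139, 0, 0]) open_box();
translate([401, 302, 715]) picture_frame();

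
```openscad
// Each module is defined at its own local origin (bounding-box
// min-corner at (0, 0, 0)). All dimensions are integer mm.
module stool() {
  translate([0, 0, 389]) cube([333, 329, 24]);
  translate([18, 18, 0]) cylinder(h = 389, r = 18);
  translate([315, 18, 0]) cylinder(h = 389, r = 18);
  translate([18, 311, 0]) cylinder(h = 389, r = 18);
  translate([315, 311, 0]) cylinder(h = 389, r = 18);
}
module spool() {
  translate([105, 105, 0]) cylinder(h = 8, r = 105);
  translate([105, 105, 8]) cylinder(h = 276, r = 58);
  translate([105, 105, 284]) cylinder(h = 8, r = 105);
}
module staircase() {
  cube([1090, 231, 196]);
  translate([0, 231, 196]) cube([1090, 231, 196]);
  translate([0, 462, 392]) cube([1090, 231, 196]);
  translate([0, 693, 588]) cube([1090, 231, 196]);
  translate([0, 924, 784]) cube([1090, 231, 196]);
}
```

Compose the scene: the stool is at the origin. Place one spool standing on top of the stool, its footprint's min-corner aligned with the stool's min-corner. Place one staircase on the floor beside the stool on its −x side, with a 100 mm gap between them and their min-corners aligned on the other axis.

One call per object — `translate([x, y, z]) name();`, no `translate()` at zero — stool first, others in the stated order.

stool();
translate([0, 0, 413]) spool();
translate([-1190, 0, 0]) staircase();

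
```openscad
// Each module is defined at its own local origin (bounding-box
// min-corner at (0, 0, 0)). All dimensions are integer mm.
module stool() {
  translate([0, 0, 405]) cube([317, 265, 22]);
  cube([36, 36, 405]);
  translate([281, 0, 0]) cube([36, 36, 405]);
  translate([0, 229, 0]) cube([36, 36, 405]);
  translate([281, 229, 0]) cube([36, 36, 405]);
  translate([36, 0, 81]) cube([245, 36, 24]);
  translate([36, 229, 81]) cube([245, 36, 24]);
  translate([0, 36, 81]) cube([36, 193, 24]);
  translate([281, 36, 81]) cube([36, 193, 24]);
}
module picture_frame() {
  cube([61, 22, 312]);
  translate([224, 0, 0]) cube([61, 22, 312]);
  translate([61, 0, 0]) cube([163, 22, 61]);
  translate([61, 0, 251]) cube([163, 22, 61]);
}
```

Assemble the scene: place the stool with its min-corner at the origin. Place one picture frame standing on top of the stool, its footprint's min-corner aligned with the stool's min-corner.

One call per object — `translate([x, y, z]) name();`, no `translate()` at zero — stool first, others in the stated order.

stool();
translate([0, 0, 427]) picture_frame();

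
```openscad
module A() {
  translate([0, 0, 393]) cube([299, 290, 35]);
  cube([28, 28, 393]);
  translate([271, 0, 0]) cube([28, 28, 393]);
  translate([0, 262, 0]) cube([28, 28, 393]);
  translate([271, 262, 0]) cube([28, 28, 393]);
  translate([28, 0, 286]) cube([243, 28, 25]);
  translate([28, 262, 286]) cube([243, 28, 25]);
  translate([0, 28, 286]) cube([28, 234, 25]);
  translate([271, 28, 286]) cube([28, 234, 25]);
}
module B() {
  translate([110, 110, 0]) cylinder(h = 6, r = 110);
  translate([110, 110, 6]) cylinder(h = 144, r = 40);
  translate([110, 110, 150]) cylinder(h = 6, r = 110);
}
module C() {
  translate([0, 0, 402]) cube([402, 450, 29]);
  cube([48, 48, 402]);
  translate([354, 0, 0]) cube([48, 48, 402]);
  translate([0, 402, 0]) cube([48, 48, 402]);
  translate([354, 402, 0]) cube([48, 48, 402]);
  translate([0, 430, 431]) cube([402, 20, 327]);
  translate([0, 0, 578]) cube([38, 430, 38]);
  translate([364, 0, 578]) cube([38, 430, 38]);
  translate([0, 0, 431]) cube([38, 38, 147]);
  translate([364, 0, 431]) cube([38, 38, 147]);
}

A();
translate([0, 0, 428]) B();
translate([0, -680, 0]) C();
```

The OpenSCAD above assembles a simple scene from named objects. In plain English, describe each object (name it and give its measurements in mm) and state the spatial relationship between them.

A is a simple wooden stool: a rectangular seat 299 mm (x) by 290 mm (y), 35 mm thick, top face at z = 428 mm, on four square legs, each 28×28 mm in cross-section. The legs rest on z = 0, each flush with a corner of the seat. Four stretchers, 28 mm wide and 25 mm tall, connect adjacent legs with their undersides at z = 286 mm, each running between the inner faces of the legs it joins and aligned with the legs' outer faces on the other axis.

B is a spool: two coaxial disc flanges of radius 110 mm and thickness 6 mm, joined by a core cylinder of radius 40 mm and height 144 mm. The lower flange rests on z = 0 and the three cylinders share a vertical axis.

C is a chair. The seat is a 402×450×29 mm slab with its top at z = 431 mm, on four 48×48 mm corner legs (flush with the seat edges, standing on z = 0). A flat backrest 20 mm thick, 327 mm tall, spans the full seat width and rises from the seat top along its +y edge, rear face flush with the rear of the seat. Two armrests of 38×38 mm section run along each side from the seat's front edge to the front of the backrest, top faces 185 mm above the seat top and outer faces flush with the seat's x-edges; a 38×38 mm post under the front of each armrest stands on the seat at the front corner.

The spool is on top of the stool. The chair is on the floor beside the stool on its −y side.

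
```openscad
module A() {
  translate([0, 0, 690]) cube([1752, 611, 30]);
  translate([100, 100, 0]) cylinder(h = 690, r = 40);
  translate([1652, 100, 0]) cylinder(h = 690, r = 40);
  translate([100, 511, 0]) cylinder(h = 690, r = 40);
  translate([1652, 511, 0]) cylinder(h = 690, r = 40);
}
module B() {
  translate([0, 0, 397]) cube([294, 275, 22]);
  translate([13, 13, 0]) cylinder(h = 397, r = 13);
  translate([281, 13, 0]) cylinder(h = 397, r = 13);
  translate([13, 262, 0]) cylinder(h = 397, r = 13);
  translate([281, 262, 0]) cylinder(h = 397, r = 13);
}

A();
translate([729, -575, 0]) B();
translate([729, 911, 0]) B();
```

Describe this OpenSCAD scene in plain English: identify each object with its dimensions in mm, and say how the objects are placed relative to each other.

A is a table: top 1752 mm (x) × 611 mm (y), 30 mm thick, upper face at z = 720 mm, on four round legs of 80 mm diameter, each leg's bounding box inset 60 mm from the nearest pair of top edges, running from z = 0 to the bottom of the top.

B is a four-legged stool. The seat is 294×275 mm, 22 mm thick, top at z = 419 mm. It stands on four round legs, each 26 mm in diameter, from z = 0 to the seat underside, each leg's axis is inset half a diameter from the nearest pair of seat edges (so the leg's bounding box is flush with the corner).

Two stools sit around the table at the −y, +y sides.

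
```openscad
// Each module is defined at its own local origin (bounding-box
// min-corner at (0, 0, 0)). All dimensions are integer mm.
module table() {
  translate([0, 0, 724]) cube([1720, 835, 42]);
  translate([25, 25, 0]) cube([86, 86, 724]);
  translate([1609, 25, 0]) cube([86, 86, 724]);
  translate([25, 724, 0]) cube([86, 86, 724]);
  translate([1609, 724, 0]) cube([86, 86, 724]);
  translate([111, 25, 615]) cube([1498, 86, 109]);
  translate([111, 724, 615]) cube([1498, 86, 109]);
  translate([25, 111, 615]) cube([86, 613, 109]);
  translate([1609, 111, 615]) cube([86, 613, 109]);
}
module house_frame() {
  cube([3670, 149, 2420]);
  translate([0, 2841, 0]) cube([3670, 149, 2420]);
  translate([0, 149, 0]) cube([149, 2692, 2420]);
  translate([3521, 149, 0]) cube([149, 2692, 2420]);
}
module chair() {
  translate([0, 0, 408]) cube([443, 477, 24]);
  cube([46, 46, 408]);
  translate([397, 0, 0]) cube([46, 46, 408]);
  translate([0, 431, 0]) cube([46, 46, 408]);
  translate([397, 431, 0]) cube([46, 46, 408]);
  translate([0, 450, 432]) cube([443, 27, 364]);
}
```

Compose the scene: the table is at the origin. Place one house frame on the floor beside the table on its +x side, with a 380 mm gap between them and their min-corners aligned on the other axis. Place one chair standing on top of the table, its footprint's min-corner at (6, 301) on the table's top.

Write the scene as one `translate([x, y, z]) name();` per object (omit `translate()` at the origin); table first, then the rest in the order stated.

table();
translate([2100, 0, 0]) house_frame();
translate([6, 301, 766]) chair();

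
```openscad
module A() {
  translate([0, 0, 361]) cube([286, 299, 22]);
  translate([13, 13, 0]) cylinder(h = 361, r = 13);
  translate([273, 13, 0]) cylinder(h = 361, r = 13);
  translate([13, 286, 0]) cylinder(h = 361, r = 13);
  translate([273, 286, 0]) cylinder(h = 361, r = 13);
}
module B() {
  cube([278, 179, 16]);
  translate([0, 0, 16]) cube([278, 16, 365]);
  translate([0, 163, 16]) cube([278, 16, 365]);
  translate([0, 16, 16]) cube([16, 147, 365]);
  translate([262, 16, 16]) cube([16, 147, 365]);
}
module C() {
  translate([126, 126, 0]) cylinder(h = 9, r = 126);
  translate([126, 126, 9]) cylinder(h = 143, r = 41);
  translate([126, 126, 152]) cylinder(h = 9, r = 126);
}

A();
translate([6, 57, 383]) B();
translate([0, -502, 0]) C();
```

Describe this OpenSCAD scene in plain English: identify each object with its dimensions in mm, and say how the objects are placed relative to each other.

A is a simple wooden stool: a rectangular seat 286 mm (x) by 299 mm (y), 22 mm thick, top face at z = 383 mm, on four round legs, each 26 mm in diameter. The legs rest on z = 0, each leg's axis is inset half a diameter from the nearest pair of seat edges (so the leg's bounding box is flush with the corner).

B is an open storage box with external size 278×179×381 mm and wall thickness 16 mm (the base is also 16 mm thick). The base covers the whole footprint; the four walls stand on the base, with the y-facing walls full-width and the x-facing walls fitting between their inner faces.

C is a spool: two coaxial disc flanges of radius 126 mm and thickness 9 mm, joined by a core cylinder of radius 41 mm and height 143 mm. The lower flange rests on z = 0 and the three cylinders share a vertical axis.

The open box is on top of the stool. The spool is on the floor beside the stool on its −y side.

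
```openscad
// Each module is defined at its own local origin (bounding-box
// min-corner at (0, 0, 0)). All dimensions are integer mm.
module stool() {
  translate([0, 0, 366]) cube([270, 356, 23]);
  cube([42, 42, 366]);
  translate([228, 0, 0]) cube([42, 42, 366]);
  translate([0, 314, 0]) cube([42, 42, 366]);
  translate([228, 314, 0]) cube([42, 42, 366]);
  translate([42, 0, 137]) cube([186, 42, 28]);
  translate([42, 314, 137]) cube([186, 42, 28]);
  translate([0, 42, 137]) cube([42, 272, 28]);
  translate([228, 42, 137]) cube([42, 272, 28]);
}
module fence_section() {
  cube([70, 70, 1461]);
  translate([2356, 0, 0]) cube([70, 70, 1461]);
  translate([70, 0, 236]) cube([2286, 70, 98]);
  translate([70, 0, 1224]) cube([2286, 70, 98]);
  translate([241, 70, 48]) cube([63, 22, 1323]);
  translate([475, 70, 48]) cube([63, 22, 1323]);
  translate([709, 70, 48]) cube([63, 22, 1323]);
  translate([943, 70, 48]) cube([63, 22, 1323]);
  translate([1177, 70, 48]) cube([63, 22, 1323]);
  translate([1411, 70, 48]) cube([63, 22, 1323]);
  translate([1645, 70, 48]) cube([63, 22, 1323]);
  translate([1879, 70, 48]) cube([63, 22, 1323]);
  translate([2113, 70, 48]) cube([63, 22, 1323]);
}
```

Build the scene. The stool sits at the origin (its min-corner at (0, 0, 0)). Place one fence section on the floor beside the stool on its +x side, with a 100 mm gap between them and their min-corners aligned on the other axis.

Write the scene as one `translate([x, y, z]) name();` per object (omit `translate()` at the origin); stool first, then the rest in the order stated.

stool();
translate([370, 0, 0]) fence_section();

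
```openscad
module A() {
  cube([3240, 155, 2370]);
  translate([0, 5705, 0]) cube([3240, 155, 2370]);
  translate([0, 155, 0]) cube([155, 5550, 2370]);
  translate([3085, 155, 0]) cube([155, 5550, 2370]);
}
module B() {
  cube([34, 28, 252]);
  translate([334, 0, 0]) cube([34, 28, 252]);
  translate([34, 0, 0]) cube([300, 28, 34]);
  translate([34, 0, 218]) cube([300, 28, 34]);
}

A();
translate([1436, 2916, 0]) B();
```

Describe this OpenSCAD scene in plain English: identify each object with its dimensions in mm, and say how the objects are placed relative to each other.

A is a box-shaped house frame (walls only): outside footprint 3240×5860 mm, wall height 2370 mm, wall thickness 155 mm. The two y-facing walls run the full x-width; the two x-facing walls fit between the inner faces of the y-facing walls.

B is a picture frame with a 300×184 mm rectangular opening (x by z) and a uniform 34 mm border on every side. Frame depth is 28 mm along y. It is built from two vertical stiles running the full outside height and two horizontal rails spanning the gap between the stiles.

The picture frame sits inside the house frame, centred.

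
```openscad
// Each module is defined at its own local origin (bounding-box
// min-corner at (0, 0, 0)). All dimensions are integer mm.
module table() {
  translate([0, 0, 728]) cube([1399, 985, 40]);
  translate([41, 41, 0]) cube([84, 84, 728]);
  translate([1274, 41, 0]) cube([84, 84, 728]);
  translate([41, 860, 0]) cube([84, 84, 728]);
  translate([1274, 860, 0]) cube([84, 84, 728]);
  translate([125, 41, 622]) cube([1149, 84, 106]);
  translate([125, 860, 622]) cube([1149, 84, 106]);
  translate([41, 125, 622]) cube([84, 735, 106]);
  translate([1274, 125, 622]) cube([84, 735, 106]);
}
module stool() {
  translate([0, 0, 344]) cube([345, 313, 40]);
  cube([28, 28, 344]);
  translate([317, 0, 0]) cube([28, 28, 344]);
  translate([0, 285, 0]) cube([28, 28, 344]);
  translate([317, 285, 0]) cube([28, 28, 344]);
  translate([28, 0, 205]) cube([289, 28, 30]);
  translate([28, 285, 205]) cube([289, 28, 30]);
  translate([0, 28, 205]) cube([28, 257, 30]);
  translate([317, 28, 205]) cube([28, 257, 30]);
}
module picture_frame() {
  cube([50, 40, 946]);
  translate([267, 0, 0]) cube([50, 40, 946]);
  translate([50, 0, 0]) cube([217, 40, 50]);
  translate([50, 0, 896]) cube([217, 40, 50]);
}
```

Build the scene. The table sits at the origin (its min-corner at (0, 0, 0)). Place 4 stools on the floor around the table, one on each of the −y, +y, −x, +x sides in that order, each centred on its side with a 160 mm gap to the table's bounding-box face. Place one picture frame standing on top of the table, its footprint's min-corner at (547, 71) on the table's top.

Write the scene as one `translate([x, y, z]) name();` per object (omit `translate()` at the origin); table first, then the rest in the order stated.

table();
translate([527, -473, 0]) stool();
translate([527, 1145, 0]) stool();
translate([-505, 336, 0]) stool();
translate([1559, 336, 0]) stool();
translate([547, 71, 768]) picture_frame();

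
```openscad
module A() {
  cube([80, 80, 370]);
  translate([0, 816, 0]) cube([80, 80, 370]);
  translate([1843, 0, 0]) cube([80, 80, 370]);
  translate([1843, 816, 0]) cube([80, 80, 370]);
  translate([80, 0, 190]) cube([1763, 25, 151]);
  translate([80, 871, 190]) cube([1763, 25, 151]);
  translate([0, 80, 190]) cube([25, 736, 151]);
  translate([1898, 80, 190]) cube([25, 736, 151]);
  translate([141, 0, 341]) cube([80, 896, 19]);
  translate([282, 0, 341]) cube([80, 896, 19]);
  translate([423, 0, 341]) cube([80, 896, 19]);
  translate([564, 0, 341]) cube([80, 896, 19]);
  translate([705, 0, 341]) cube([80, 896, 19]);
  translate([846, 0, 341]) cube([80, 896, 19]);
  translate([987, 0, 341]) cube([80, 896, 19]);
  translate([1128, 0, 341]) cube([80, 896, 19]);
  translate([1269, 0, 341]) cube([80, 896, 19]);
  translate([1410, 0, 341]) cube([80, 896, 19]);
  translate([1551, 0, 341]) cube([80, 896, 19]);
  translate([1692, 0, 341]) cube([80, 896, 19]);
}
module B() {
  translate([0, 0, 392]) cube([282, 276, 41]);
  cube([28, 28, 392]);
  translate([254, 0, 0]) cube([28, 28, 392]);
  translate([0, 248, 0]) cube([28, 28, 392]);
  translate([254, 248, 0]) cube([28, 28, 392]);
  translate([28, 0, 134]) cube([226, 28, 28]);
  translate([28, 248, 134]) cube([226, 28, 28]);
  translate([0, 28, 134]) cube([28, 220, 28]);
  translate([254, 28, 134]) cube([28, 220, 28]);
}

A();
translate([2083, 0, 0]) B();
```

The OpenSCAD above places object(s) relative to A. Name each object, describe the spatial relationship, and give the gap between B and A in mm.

A is a bed frame. B is a stool. The stool is on the floor beside the bed frame on its +x side. The gap between the stool and the bed frame is 160 mm.

The stool's nearest face is 160 mm from the bed frame's +x face.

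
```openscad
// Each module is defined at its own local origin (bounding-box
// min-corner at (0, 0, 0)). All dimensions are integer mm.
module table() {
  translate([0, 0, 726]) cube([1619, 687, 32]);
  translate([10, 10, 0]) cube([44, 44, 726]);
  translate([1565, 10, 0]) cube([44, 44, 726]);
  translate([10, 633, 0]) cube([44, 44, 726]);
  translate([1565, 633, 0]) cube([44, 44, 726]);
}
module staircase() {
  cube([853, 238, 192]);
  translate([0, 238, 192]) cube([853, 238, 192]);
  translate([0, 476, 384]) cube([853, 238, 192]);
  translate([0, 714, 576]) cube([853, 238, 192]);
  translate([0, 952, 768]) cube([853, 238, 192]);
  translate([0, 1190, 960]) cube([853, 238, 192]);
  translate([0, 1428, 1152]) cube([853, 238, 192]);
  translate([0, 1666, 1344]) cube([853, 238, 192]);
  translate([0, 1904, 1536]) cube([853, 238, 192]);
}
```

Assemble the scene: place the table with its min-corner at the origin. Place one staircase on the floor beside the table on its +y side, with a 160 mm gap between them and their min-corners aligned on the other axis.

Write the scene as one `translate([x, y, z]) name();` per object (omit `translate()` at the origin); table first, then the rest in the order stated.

table();
translate([0, 847, 0]) staircase();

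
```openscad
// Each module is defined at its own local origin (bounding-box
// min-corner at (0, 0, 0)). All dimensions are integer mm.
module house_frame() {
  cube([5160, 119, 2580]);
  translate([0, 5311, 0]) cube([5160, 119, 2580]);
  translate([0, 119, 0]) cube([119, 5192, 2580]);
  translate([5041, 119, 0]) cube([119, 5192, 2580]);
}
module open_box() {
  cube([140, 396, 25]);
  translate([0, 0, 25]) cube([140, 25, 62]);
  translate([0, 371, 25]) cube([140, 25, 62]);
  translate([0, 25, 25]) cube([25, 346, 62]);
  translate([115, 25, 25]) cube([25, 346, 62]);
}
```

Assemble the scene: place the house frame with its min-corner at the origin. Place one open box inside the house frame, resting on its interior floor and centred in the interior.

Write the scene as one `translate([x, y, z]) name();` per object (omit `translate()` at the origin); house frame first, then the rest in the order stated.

house_frame();
translate([2510, 2517, 0]) open_box();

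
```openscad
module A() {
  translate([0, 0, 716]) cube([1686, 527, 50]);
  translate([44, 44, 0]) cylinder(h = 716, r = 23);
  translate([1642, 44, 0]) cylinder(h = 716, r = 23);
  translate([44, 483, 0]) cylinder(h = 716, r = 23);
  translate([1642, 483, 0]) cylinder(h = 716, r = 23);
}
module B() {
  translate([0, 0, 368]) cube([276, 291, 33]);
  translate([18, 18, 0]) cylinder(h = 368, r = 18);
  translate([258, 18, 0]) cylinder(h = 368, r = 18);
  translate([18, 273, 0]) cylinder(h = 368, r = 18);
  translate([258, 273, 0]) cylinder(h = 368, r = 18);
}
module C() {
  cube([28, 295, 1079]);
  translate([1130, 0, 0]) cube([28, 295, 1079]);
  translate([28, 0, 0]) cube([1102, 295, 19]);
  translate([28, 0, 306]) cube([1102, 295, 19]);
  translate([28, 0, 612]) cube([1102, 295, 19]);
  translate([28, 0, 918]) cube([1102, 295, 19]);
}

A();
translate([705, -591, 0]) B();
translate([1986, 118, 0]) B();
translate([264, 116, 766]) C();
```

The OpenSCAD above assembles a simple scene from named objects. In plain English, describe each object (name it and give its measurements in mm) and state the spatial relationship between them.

A is a rectangular dining table. The top is 1686×527×50 mm with its upper surface at z = 766 mm. It stands on four round legs of 46 mm diameter, each leg's bounding box inset 21 mm from the nearest pair of top edges, running from the floor to the underside of the top.

B is a four-legged stool. The seat is 276×291 mm, 33 mm thick, top at z = 401 mm. It stands on four round legs, each 36 mm in diameter, from z = 0 to the seat underside, each leg's axis is inset half a diameter from the nearest pair of seat edges (so the leg's bounding box is flush with the corner).

C is an open bookshelf. Two side panels, each 28 mm thick, 295 mm deep and 1079 mm tall, stand 1158 mm apart (outside-to-outside). Between them sit 4 shelves, each 19 mm thick and 295 mm deep, spanning the full gap between the sides. The bottom shelf rests on the floor (its underside at z = 0) and the clear gap between one shelf's top and the next shelf's underside is 287 mm.

Two stools sit around the table at the −y, +x sides. The bookshelf is on top of the table, centred.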